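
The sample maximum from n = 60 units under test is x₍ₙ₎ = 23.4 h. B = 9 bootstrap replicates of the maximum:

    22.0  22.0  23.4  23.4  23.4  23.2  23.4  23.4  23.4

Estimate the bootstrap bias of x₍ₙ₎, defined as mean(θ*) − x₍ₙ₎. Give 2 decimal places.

mean(θ*) = (22.0 + 22.0 + 23.4 + 23.4 + 23.4 + 23.2 + 23.4 + 23.4 + 23.4) / 9 = 23.067
bias = 23.067 − 23.4

bias = −0.33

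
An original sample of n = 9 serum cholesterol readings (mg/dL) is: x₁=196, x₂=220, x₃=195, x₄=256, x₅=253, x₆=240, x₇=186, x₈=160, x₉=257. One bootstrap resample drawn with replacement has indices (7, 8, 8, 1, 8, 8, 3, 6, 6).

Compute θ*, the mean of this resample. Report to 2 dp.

Resample values: 186, 160, 160, 196, 160, 160, 195, 240, 240.
Mean = (186 + 160 + 160 + 196 + 160 + 160 + 195 + 240 + 240) / 9 = 1697.0 / 9 = 188.56

θ* = 188.56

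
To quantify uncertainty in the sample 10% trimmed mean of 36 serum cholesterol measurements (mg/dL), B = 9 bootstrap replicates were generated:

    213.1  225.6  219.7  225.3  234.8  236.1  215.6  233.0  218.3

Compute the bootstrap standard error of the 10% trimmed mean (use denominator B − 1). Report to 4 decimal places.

SE* = 8.5534

Bootstrap SE is the standard deviation of the 9 replicate 10% trimmed means.
Mean of replicates: (213.1 + 225.6 + 219.7 + 225.3 + 234.8 + 236.1 + 215.6 + 233.0 + 218.3) / 9 = 2021.50000 / 9 = 224.61111
Sum of squared deviations: (−11.51111)² + (+0.98889)² + (−4.91111)² + (+0.68889)² + (+10.18889)² + (+11.48889)² + (−9.01111)² + (+8.38889)² + (−6.31111)² = 585.28889
Variance = 585.28889 / 8 = 73.16111
SE* = √73.16111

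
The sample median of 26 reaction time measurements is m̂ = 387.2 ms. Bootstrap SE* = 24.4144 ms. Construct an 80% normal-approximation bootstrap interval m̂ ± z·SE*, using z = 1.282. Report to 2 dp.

(355.90, 418.50)

Margin = 1.282 × 24.4144 = 31.299
Interval: 387.2 ± 31.299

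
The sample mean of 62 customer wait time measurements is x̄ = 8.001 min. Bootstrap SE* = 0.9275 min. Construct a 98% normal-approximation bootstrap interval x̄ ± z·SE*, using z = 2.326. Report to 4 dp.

(5.8436, 10.1584)

Margin = 2.326 × 0.9275 = 2.15736
Interval: 8.001 ± 2.15736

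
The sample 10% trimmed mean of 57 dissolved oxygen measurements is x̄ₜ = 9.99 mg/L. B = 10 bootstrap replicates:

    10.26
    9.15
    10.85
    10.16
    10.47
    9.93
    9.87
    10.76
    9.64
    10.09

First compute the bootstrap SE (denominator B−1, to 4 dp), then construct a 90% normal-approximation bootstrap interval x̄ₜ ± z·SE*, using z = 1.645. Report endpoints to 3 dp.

Mean of replicates = 10.1180; sum of squared deviations = 2.3570; SE* = √(2.3570/9) = 0.5117
Margin = 1.645 × 0.5117 = 0.8417
Interval: 9.99 ± 0.8417

(9.148, 10.832)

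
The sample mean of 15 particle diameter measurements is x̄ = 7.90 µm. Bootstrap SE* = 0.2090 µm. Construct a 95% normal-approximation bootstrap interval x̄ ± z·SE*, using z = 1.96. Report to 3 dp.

Margin = 1.96 × 0.2090 = 0.4096
Interval: 7.90 ± 0.4096

(7.490, 8.310)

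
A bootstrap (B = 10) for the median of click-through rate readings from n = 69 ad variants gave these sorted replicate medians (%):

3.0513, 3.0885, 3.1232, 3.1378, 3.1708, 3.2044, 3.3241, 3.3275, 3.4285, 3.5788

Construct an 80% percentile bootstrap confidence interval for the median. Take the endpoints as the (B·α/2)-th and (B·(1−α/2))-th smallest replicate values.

α = 0.20; lower rank = 10 × 0.100 = 1; upper rank = 10 × 0.900 = 9.
The 1st smallest replicate is 3.0513; the 9th is 3.4285.

(3.0513, 3.4285)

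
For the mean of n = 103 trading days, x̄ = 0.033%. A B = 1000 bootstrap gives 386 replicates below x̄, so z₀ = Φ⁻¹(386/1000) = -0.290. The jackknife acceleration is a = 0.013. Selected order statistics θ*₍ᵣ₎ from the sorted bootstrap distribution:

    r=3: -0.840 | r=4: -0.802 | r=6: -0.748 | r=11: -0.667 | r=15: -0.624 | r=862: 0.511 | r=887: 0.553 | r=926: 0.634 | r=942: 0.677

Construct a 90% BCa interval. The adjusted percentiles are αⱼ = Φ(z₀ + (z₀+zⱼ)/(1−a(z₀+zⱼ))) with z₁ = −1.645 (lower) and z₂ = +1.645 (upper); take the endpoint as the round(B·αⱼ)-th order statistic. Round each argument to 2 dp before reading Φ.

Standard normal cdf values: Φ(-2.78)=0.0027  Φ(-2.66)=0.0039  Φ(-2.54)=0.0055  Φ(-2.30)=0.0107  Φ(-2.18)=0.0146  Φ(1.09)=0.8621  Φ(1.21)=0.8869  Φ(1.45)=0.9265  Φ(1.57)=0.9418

Lower: z₀ + z₁ = -0.290 + (-1.645) = -1.935; 1 − a(z₀+z₁) = 1 − (0.013)(-1.935) = 1.0252; argument = -0.290 + (-1.935)/1.0252 = -2.1775 → -2.18.
α₁ = Φ(-2.18) = 0.0146; rank = round(1000 × 0.0146) = 15; θ*₍15₎ = -0.624.
Upper: z₀ + z₂ = 1.355; 1 − a(z₀+z₂) = 0.9824; argument = 1.0893 → 1.09; α₂ = 0.8621; rank = 862; θ*₍862₎ = 0.511.

(-0.624, 0.511)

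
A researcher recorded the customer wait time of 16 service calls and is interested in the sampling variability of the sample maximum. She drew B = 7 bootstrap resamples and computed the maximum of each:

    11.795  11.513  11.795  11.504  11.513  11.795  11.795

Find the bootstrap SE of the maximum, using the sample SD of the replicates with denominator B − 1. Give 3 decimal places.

SE* = 0.152

Bootstrap SE is the standard deviation of the 7 replicate maximums.
Mean of replicates: (11.795 + 11.513 + 11.795 + 11.504 + 11.513 + 11.795 + 11.795) / 7 = 81.7100 / 7 = 11.6729
Sum of squared deviations: (+0.1221)² + (−0.1599)² + (+0.1221)² + (−0.1689)² + (−0.1599)² + (+0.1221)² + (+0.1221)² = 0.1393
Variance = 0.1393 / 6 = 0.0232
SE* = √0.0232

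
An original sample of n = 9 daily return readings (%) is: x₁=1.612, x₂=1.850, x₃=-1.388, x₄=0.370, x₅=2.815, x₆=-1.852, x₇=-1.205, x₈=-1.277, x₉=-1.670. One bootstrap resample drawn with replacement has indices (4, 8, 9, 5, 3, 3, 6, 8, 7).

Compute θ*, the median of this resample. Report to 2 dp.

Resample values: 0.370, -1.277, -1.670, 2.815, -1.388, -1.388, -1.852, -1.277, -1.205.
Sorted: -1.852, -1.670, -1.388, -1.388, -1.277, -1.277, -1.205, 0.370, 2.815
Median = middle value = -1.28

θ* = -1.28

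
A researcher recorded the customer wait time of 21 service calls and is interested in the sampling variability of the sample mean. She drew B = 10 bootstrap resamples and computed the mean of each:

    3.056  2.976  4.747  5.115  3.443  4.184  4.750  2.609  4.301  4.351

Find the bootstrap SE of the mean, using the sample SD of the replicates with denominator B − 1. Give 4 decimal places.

SE* = 0.8676

Bootstrap SE is the standard deviation of the 10 replicate means.
Mean of replicates: (3.056 + 2.976 + 4.747 + 5.115 + 3.443 + 4.184 + 4.750 + 2.609 + 4.301 + 4.351) / 10 = 39.53200 / 10 = 3.95320
Sum of squared deviations: (−0.89720)² + (−0.97720)² + (+0.79380)² + (+1.16180)² + (−0.51020)² + (+0.23080)² + (+0.79680)² + (−1.34420)² + (+0.34780)² + (+0.39780)² = 6.77433
Variance = 6.77433 / 9 = 0.75270
SE* = √0.75270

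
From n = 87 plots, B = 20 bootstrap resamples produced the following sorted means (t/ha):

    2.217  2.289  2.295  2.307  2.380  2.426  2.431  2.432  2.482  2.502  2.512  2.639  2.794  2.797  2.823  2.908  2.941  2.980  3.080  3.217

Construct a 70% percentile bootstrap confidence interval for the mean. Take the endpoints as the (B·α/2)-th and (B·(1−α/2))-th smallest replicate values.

α = 0.30; lower rank = 20 × 0.150 = 3; upper rank = 20 × 0.850 = 17.
The 3rd smallest replicate is 2.295; the 17th is 2.941.

(2.295, 2.941)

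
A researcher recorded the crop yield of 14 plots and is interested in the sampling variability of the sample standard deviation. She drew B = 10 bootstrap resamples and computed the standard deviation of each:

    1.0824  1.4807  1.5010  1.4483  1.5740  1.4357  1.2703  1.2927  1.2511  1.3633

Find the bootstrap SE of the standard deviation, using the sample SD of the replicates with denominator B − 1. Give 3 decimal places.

SE* = 0.147

Bootstrap SE is the standard deviation of the 10 replicate standard deviations.
Mean of replicates: (1.0824 + 1.4807 + 1.5010 + 1.4483 + 1.5740 + 1.4357 + 1.2703 + 1.2927 + 1.2511 + 1.3633) / 10 = 13.69950 / 10 = 1.36995
Sum of squared deviations: (−0.28755)² + (+0.11075)² + (+0.13105)² + (+0.07835)² + (+0.20405)² + (+0.06575)² + (−0.09965)² + (−0.07725)² + (−0.11885)² + (−0.00665)² = 0.19429
Variance = 0.19429 / 9 = 0.02159
SE* = √0.02159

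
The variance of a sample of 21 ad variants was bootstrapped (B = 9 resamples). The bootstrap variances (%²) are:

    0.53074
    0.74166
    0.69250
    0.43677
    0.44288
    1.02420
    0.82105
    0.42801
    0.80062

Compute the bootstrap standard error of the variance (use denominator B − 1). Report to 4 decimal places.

Bootstrap SE is the standard deviation of the 9 replicate variances.
Mean of replicates: (0.53074 + 0.74166 + 0.69250 + 0.43677 + 0.44288 + 1.02420 + 0.82105 + 0.42801 + 0.80062) / 9 = 5.918430 / 9 = 0.657603
Sum of squared deviations: (−0.126863)² + (+0.084057)² + (+0.034897)² + (−0.220833)² + (−0.214723)² + (+0.366597)² + (+0.163447)² + (−0.229593)² + (+0.143017)² = 0.353526
Variance = 0.353526 / 8 = 0.044191
SE* = √0.044191

SE* = 0.2102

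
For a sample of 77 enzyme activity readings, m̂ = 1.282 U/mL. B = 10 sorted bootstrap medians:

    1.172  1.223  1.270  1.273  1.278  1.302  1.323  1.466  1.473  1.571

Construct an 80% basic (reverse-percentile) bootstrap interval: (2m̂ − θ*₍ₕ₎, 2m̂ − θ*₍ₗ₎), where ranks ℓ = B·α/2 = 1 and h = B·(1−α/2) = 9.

(1.091, 1.392)

Percentile endpoints at ranks 1 and 9: θ*₍1₎ = 1.172, θ*₍9₎ = 1.473.
Basic interval reflects these around m̂:
  lower = 2 × 1.282 − 1.473 = 1.091
  upper = 2 × 1.282 − 1.172 = 1.392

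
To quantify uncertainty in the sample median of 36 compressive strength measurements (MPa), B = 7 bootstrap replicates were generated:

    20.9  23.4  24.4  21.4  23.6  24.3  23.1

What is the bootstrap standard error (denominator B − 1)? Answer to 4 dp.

Bootstrap SE is the standard deviation of the 7 replicate medians.
Mean of replicates: (20.9 + 23.4 + 24.4 + 21.4 + 23.6 + 24.3 + 23.1) / 7 = 161.10000 / 7 = 23.01429
Sum of squared deviations: (−2.11429)² + (+0.38571)² + (+1.38571)² + (−1.61429)² + (+0.58571)² + (+1.28571)² + (+0.08571)² = 11.14857
Variance = 11.14857 / 6 = 1.85810
SE* = √1.85810

SE* = 1.3631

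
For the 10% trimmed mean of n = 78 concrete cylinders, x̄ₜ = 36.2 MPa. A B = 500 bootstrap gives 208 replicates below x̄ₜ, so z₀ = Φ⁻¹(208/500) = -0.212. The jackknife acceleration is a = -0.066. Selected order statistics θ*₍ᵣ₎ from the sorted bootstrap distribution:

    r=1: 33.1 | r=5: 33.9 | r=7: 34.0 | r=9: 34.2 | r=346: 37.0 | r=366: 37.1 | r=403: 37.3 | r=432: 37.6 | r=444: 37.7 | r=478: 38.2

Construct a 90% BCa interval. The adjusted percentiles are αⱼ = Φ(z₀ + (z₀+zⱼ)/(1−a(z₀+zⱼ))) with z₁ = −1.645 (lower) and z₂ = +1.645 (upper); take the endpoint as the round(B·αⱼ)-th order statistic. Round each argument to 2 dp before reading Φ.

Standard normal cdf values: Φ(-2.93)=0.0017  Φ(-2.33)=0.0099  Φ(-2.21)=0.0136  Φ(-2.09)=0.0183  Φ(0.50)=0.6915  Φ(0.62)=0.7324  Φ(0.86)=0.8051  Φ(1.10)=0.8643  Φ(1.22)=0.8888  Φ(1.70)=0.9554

Lower: z₀ + z₁ = -0.212 + (-1.645) = -1.857; 1 − a(z₀+z₁) = 1 − (-0.066)(-1.857) = 0.8774; argument = -0.212 + (-1.857)/0.8774 = -2.3284 → -2.33.
α₁ = Φ(-2.33) = 0.0099; rank = round(500 × 0.0099) = 5; θ*₍5₎ = 33.9.
Upper: z₀ + z₂ = 1.433; 1 − a(z₀+z₂) = 1.0946; argument = 1.0972 → 1.10; α₂ = 0.8643; rank = 432; θ*₍432₎ = 37.6.

(33.9, 37.6)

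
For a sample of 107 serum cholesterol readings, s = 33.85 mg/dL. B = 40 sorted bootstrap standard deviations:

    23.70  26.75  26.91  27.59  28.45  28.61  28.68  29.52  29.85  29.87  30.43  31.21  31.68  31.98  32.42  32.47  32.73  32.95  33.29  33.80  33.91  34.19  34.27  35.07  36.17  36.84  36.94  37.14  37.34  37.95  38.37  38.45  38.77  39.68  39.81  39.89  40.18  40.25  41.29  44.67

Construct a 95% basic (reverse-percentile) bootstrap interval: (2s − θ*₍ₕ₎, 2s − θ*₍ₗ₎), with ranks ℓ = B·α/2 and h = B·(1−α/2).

(26.41, 44.00)

Percentile endpoints at ranks 1 and 39: θ*₍1₎ = 23.70, θ*₍39₎ = 41.29.
Basic interval reflects these around s:
  lower = 2 × 33.85 − 41.29 = 26.41
  upper = 2 × 33.85 − 23.70 = 44.00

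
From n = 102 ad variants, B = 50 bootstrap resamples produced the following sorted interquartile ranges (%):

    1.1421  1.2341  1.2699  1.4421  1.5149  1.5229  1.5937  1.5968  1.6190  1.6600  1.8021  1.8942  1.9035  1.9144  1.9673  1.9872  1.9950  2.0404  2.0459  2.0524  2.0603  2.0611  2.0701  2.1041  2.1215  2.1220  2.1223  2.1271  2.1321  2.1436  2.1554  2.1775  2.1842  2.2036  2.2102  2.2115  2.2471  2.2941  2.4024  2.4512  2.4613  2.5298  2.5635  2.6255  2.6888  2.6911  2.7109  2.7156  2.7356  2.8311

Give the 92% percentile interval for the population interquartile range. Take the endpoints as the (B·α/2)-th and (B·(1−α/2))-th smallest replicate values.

(1.2341, 2.7156)

α = 0.08; lower rank = 50 × 0.040 = 2; upper rank = 50 × 0.960 = 48.
The 2nd smallest replicate is 1.2341; the 48th is 2.7156.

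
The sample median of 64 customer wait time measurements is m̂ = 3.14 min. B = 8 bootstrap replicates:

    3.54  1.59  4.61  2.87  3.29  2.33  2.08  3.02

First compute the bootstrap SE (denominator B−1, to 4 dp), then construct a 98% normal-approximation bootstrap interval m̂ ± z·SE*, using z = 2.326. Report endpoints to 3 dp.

Mean of replicates = 2.9163; sum of squared deviations = 6.2124; SE* = √(6.2124/7) = 0.9421
Margin = 2.326 × 0.9421 = 2.1913
Interval: 3.14 ± 2.1913

(0.949, 5.331)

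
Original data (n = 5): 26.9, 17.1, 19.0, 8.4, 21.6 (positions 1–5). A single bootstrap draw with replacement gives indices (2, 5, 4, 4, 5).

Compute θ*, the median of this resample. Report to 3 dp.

Resample values: 17.1, 21.6, 8.4, 8.4, 21.6.
Sorted: 8.4, 8.4, 17.1, 21.6, 21.6
Median = middle value = 17.100

θ* = 17.100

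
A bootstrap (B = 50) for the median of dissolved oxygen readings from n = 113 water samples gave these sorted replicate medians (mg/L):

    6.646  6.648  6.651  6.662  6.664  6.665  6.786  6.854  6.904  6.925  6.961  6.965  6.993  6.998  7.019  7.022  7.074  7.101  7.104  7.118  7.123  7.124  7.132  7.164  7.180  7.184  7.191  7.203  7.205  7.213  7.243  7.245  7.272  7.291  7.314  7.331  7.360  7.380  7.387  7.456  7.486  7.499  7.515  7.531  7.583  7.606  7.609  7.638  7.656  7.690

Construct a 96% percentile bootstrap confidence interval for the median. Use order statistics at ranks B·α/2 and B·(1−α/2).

(6.646, 7.656)

α = 0.04; lower rank = 50 × 0.020 = 1; upper rank = 50 × 0.980 = 49.
The 1st smallest replicate is 6.646; the 49th is 7.656.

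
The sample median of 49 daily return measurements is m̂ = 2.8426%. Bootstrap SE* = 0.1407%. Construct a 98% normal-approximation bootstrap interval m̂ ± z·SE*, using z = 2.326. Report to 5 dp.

(2.51533, 3.16987)

Margin = 2.326 × 0.1407 = 0.327268
Interval: 2.8426 ± 0.327268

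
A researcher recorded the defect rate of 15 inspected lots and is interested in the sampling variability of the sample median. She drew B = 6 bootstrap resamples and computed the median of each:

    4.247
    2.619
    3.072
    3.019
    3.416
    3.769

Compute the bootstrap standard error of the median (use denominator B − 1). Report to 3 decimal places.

Bootstrap SE is the standard deviation of the 6 replicate medians.
Mean of replicates: (4.247 + 2.619 + 3.072 + 3.019 + 3.416 + 3.769) / 6 = 20.1420 / 6 = 3.3570
Sum of squared deviations: (+0.8900)² + (−0.7380)² + (−0.2850)² + (−0.3380)² + (+0.0590)² + (+0.4120)² = 1.7054
Variance = 1.7054 / 5 = 0.3411
SE* = √0.3411

SE* = 0.584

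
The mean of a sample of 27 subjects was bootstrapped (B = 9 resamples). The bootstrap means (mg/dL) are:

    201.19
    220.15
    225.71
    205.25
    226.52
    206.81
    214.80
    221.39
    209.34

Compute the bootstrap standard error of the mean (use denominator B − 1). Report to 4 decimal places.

SE* = 9.3412

Bootstrap SE is the standard deviation of the 9 replicate means.
Mean of replicates: (201.19 + 220.15 + 225.71 + 205.25 + 226.52 + 206.81 + 214.80 + 221.39 + 209.34) / 9 = 1931.16000 / 9 = 214.57333
Sum of squared deviations: (−13.38333)² + (+5.57667)² + (+11.13667)² + (−9.32333)² + (+11.94667)² + (−7.76333)² + (+0.22667)² + (+6.81667)² + (−5.23333)² = 698.06100
Variance = 698.06100 / 8 = 87.25763
SE* = √87.25763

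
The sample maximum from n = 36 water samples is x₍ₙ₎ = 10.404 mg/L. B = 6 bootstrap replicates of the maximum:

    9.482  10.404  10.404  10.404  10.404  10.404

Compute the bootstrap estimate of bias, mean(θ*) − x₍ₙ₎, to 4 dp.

bias = −0.1537

mean(θ*) = (9.482 + 10.404 + 10.404 + 10.404 + 10.404 + 10.404) / 6 = 10.25033
bias = 10.25033 − 10.404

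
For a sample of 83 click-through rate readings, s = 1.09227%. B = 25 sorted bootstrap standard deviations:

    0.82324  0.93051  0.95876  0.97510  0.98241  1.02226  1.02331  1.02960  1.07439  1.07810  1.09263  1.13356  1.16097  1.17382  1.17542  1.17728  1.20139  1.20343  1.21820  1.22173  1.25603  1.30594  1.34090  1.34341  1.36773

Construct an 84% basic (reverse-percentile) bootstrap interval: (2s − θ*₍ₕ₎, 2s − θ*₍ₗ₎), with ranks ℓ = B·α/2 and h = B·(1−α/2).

Percentile endpoints at ranks 2 and 23: θ*₍2₎ = 0.93051, θ*₍23₎ = 1.34090.
Basic interval reflects these around s:
  lower = 2 × 1.09227 − 1.34090 = 0.84364
  upper = 2 × 1.09227 − 0.93051 = 1.25403

(0.84364, 1.25403)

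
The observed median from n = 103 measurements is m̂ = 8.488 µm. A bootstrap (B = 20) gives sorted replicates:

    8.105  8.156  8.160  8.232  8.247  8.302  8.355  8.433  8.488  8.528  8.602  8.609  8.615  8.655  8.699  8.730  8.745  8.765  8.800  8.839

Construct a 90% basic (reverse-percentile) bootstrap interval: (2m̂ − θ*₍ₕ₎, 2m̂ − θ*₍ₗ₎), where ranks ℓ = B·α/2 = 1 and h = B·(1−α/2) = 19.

Percentile endpoints at ranks 1 and 19: θ*₍1₎ = 8.105, θ*₍19₎ = 8.800.
Basic interval reflects these around m̂:
  lower = 2 × 8.488 − 8.800 = 8.176
  upper = 2 × 8.488 − 8.105 = 8.871

(8.176, 8.871)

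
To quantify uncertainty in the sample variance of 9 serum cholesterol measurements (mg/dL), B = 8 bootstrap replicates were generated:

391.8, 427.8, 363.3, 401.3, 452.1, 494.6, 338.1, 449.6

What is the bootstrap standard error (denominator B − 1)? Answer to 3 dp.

SE* = 51.250

Bootstrap SE is the standard deviation of the 8 replicate variances.
Mean of replicates: (391.8 + 427.8 + 363.3 + 401.3 + 452.1 + 494.6 + 338.1 + 449.6) / 8 = 3318.6000 / 8 = 414.8250
Sum of squared deviations: (−23.0250)² + (+12.9750)² + (−51.5250)² + (−13.5250)² + (+37.2750)² + (+79.7750)² + (−76.7250)² + (+34.7750)² = 18385.7550
Variance = 18385.7550 / 7 = 2626.5364
SE* = √2626.5364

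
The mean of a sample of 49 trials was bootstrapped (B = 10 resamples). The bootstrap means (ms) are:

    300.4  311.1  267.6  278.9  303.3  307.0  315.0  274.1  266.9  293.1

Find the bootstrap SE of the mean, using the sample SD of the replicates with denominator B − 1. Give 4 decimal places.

Bootstrap SE is the standard deviation of the 10 replicate means.
Mean of replicates: (300.4 + 311.1 + 267.6 + 278.9 + 303.3 + 307.0 + 315.0 + 274.1 + 266.9 + 293.1) / 10 = 2917.40000 / 10 = 291.74000
Sum of squared deviations: (+8.66000)² + (+19.36000)² + (−24.14000)² + (−12.84000)² + (+11.56000)² + (+15.26000)² + (+23.26000)² + (−17.64000)² + (−24.84000)² + (+1.36000)² = 3034.98400
Variance = 3034.98400 / 9 = 337.22044
SE* = √337.22044

SE* = 18.3636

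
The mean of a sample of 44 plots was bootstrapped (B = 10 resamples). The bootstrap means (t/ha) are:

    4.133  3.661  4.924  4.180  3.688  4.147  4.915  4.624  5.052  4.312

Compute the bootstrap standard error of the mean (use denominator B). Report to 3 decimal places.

SE* = 0.474

Bootstrap SE is the standard deviation of the 10 replicate means.
Mean of replicates: (4.133 + 3.661 + 4.924 + 4.180 + 3.688 + 4.147 + 4.915 + 4.624 + 5.052 + 4.312) / 10 = 43.6360 / 10 = 4.3636
Sum of squared deviations: (−0.2306)² + (−0.7026)² + (+0.5604)² + (−0.1836)² + (−0.6756)² + (−0.2166)² + (+0.5514)² + (+0.2604)² + (+0.6884)² + (−0.0516)² = 2.2463
Variance = 2.2463 / 10 = 0.2246
SE* = √0.2246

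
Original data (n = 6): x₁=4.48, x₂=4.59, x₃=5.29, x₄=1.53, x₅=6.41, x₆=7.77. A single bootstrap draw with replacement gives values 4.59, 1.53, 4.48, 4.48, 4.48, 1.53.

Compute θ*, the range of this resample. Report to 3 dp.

θ* = 3.060

Range = 4.59 − 1.53 = 3.060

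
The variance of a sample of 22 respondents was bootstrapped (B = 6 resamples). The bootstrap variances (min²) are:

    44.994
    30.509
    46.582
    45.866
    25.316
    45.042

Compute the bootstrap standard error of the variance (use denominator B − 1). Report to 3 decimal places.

SE* = 9.309

Bootstrap SE is the standard deviation of the 6 replicate variances.
Mean of replicates: (44.994 + 30.509 + 46.582 + 45.866 + 25.316 + 45.042) / 6 = 238.3090 / 6 = 39.7182
Sum of squared deviations: (+5.2758)² + (−9.2092)² + (+6.8638)² + (+6.1478)² + (−14.4022)² + (+5.3238)² = 433.3168
Variance = 433.3168 / 5 = 86.6634
SE* = √86.6634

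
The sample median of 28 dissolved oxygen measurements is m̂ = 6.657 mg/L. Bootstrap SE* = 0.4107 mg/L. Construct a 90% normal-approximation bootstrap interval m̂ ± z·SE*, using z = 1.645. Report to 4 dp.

(5.9814, 7.3326)

Margin = 1.645 × 0.4107 = 0.67560
Interval: 6.657 ± 0.67560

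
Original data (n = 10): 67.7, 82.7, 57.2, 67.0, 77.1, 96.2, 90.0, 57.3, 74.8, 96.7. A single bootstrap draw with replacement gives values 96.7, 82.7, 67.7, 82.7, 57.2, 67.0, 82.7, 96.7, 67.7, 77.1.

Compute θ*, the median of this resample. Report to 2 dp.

Sorted: 57.2, 67.0, 67.7, 67.7, 77.1, 82.7, 82.7, 82.7, 96.7, 96.7
Median = average of the two middle values = 79.90

θ* = 79.90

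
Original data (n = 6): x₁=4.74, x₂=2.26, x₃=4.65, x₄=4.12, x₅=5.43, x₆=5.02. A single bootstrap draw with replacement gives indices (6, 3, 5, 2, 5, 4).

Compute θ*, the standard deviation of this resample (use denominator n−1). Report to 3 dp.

Resample values: 5.02, 4.65, 5.43, 2.26, 5.43, 4.12.
Mean = 4.4850; sum of squared deviations = 7.1833
s² = 7.1833 / 5 = 1.4367
s = √1.4367 = 1.199

θ* = 1.199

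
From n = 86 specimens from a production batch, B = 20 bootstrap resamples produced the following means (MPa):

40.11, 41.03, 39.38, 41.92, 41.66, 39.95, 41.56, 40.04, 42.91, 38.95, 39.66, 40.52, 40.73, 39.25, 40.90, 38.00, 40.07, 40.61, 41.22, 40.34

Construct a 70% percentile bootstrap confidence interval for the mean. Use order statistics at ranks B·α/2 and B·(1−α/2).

Sorted replicates: 38.00, 38.95, 39.25, 39.38, 39.66, 39.95, 40.04, 40.07, 40.11, 40.34, 40.52, 40.61, 40.73, 40.90, 41.03, 41.22, 41.56, 41.66, 41.92, 42.91
α = 0.30; lower rank = 20 × 0.150 = 3; upper rank = 20 × 0.850 = 17.
The 3rd smallest replicate is 39.25; the 17th is 41.56.

(39.25, 41.56)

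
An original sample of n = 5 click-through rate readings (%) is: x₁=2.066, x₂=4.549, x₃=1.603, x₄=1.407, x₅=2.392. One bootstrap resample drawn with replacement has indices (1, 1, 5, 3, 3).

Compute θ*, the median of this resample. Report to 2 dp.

θ* = 2.07

Resample values: 2.066, 2.066, 2.392, 1.603, 1.603.
Sorted: 1.603, 1.603, 2.066, 2.066, 2.392
Median = middle value = 2.07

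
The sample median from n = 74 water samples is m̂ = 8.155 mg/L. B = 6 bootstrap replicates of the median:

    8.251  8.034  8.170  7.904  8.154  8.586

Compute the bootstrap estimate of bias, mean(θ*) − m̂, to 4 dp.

mean(θ*) = (8.251 + 8.034 + 8.170 + 7.904 + 8.154 + 8.586) / 6 = 8.18317
bias = 8.18317 − 8.155

bias = +0.0282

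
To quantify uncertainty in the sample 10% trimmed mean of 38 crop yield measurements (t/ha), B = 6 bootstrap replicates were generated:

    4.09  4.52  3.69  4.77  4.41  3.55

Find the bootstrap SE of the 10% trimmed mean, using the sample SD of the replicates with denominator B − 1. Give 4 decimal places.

SE* = 0.4819

Bootstrap SE is the standard deviation of the 6 replicate 10% trimmed means.
Mean of replicates: (4.09 + 4.52 + 3.69 + 4.77 + 4.41 + 3.55) / 6 = 25.03000 / 6 = 4.17167
Sum of squared deviations: (−0.08167)² + (+0.34833)² + (−0.48167)² + (+0.59833)² + (+0.23833)² + (−0.62167)² = 1.16128
Variance = 1.16128 / 5 = 0.23226
SE* = √0.23226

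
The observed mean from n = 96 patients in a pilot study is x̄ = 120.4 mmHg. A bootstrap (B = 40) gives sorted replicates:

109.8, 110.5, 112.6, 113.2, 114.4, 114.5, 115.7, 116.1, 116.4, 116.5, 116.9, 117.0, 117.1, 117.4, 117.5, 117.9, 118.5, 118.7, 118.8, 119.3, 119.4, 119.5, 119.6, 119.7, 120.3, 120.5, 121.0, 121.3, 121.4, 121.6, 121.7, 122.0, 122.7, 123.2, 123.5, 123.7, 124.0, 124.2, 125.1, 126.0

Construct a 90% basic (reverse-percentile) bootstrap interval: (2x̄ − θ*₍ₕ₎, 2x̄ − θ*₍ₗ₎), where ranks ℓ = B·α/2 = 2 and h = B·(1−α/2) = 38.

Percentile endpoints at ranks 2 and 38: θ*₍2₎ = 110.5, θ*₍38₎ = 124.2.
Basic interval reflects these around x̄:
  lower = 2 × 120.4 − 124.2 = 116.6
  upper = 2 × 120.4 − 110.5 = 130.3

(116.6, 130.3)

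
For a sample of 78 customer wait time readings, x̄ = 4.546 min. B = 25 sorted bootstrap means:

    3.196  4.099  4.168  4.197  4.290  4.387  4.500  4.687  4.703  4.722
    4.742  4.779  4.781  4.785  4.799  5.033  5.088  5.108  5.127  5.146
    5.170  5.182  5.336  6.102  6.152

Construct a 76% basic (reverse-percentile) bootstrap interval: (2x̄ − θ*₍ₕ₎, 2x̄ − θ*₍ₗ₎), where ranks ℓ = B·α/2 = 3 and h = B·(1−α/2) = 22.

(3.910, 4.924)

Percentile endpoints at ranks 3 and 22: θ*₍3₎ = 4.168, θ*₍22₎ = 5.182.
Basic interval reflects these around x̄:
  lower = 2 × 4.546 − 5.182 = 3.910
  upper = 2 × 4.546 − 4.168 = 4.924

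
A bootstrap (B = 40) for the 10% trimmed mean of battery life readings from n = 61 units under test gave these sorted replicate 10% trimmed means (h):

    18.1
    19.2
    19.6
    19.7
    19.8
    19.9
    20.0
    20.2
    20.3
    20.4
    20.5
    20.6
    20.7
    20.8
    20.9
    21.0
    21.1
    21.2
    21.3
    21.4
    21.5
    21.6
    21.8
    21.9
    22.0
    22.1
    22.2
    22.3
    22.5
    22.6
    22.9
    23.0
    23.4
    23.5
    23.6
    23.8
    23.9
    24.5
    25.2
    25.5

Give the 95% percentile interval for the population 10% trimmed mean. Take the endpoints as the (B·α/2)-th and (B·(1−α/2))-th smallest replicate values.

(18.1, 25.2)

α = 0.05; lower rank = 40 × 0.025 = 1; upper rank = 40 × 0.975 = 39.
The 1st smallest replicate is 18.1; the 39th is 25.2.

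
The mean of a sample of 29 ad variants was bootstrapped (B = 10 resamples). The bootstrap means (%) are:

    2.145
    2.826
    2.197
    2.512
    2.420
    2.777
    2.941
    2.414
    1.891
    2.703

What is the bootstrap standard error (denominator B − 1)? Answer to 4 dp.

SE* = 0.3364

Bootstrap SE is the standard deviation of the 10 replicate means.
Mean of replicates: (2.145 + 2.826 + 2.197 + 2.512 + 2.420 + 2.777 + 2.941 + 2.414 + 1.891 + 2.703) / 10 = 24.82600 / 10 = 2.48260
Sum of squared deviations: (−0.33760)² + (+0.34340)² + (−0.28560)² + (+0.02940)² + (−0.06260)² + (+0.29440)² + (+0.45840)² + (−0.06860)² + (−0.59160)² + (+0.22040)² = 1.01832
Variance = 1.01832 / 9 = 0.11315
SE* = √0.11315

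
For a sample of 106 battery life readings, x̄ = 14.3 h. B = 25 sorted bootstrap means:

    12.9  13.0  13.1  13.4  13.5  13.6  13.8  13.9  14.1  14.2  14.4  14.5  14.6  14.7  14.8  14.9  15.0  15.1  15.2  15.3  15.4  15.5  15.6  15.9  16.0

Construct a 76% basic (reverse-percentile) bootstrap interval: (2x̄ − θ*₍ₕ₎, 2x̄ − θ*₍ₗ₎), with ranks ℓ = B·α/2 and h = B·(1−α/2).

(13.1, 15.5)

Percentile endpoints at ranks 3 and 22: θ*₍3₎ = 13.1, θ*₍22₎ = 15.5.
Basic interval reflects these around x̄:
  lower = 2 × 14.3 − 15.5 = 13.1
  upper = 2 × 14.3 − 13.1 = 15.5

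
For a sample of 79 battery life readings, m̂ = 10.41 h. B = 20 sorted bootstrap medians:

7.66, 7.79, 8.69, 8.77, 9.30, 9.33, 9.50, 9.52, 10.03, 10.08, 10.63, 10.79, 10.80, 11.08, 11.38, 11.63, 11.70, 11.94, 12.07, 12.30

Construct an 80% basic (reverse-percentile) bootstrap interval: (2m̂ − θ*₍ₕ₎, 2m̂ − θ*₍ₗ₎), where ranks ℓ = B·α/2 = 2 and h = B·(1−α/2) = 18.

(8.88, 13.03)

Percentile endpoints at ranks 2 and 18: θ*₍2₎ = 7.79, θ*₍18₎ = 11.94.
Basic interval reflects these around m̂:
  lower = 2 × 10.41 − 11.94 = 8.88
  upper = 2 × 10.41 − 7.79 = 13.03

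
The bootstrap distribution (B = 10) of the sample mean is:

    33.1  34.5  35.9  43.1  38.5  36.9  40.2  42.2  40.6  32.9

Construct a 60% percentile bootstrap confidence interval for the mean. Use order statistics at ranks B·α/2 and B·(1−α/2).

Sorted replicates: 32.9, 33.1, 34.5, 35.9, 36.9, 38.5, 40.2, 40.6, 42.2, 43.1
α = 0.40; lower rank = 10 × 0.200 = 2; upper rank = 10 × 0.800 = 8.
The 2nd smallest replicate is 33.1; the 8th is 40.6.

(33.1, 40.6)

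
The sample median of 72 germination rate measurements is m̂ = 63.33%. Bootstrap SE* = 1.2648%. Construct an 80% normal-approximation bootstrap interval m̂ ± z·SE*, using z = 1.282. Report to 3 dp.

(61.709, 64.951)

Margin = 1.282 × 1.2648 = 1.6215
Interval: 63.33 ± 1.6215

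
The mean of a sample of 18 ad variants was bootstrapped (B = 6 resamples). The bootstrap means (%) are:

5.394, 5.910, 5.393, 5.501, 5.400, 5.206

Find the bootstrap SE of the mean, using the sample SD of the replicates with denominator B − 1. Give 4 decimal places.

SE* = 0.2370

Bootstrap SE is the standard deviation of the 6 replicate means.
Mean of replicates: (5.394 + 5.910 + 5.393 + 5.501 + 5.400 + 5.206) / 6 = 32.80400 / 6 = 5.46733
Sum of squared deviations: (−0.07333)² + (+0.44267)² + (−0.07433)² + (+0.03367)² + (−0.06733)² + (−0.26133)² = 0.28082
Variance = 0.28082 / 5 = 0.05616
SE* = √0.05616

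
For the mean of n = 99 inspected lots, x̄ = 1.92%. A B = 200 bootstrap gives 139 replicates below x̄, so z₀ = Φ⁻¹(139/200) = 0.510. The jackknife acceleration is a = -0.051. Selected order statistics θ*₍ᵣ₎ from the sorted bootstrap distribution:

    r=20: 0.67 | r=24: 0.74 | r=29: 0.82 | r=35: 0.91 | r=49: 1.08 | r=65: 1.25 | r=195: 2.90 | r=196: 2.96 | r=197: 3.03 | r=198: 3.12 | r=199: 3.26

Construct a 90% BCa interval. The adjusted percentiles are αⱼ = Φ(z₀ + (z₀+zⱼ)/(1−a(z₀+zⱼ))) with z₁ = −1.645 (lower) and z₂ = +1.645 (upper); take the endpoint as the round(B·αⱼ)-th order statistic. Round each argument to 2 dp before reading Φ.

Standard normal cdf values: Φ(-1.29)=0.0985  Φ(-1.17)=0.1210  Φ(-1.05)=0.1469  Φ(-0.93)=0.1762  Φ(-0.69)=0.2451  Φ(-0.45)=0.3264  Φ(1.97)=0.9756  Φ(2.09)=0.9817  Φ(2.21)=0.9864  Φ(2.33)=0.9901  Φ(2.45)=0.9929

Lower: z₀ + z₁ = 0.510 + (-1.645) = -1.135; 1 − a(z₀+z₁) = 1 − (-0.051)(-1.135) = 0.9421; argument = 0.510 + (-1.135)/0.9421 = -0.6947 → -0.69.
α₁ = Φ(-0.69) = 0.2451; rank = round(200 × 0.2451) = 49; θ*₍49₎ = 1.08.
Upper: z₀ + z₂ = 2.155; 1 − a(z₀+z₂) = 1.1099; argument = 2.4516 → 2.45; α₂ = 0.9929; rank = 199; θ*₍199₎ = 3.26.

(1.08, 3.26)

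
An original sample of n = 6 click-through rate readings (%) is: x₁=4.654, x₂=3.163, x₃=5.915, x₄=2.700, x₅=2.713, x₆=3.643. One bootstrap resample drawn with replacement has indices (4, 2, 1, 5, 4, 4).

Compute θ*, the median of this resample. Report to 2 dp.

Resample values: 2.700, 3.163, 4.654, 2.713, 2.700, 2.700.
Sorted: 2.700, 2.700, 2.700, 2.713, 3.163, 4.654
Median = average of the two middle values = 2.71

θ* = 2.71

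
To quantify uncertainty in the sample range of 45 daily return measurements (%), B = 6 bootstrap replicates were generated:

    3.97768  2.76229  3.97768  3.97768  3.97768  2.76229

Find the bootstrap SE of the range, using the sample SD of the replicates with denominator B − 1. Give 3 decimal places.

Bootstrap SE is the standard deviation of the 6 replicate ranges.
Mean of replicates: (3.97768 + 2.76229 + 3.97768 + 3.97768 + 3.97768 + 2.76229) / 6 = 21.435300 / 6 = 3.572550
Sum of squared deviations: (+0.405130)² + (−0.810260)² + (+0.405130)² + (+0.405130)² + (+0.405130)² + (−0.810260)² = 1.969564
Variance = 1.969564 / 5 = 0.393913
SE* = √0.393913

SE* = 0.628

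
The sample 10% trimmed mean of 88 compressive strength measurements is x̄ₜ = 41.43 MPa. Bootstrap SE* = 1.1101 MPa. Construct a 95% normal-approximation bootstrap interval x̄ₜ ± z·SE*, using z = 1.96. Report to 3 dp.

(39.254, 43.606)

Margin = 1.96 × 1.1101 = 2.1758
Interval: 41.43 ± 2.1758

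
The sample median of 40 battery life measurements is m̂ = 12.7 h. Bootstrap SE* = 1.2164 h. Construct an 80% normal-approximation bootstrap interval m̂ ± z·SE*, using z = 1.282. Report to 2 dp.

(11.14, 14.26)

Margin = 1.282 × 1.2164 = 1.559
Interval: 12.7 ± 1.559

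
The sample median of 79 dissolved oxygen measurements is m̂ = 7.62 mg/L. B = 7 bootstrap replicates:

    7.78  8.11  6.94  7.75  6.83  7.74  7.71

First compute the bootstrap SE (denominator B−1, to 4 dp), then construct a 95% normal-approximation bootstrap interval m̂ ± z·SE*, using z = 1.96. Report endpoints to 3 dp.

Mean of replicates = 7.5514; sum of squared deviations = 1.3587; SE* = √(1.3587/6) = 0.4759
Margin = 1.96 × 0.4759 = 0.9328
Interval: 7.62 ± 0.9328

(6.687, 8.553)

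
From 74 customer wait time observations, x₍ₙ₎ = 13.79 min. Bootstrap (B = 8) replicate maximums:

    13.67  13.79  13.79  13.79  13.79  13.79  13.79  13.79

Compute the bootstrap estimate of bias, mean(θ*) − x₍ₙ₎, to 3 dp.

mean(θ*) = (13.67 + 13.79 + 13.79 + 13.79 + 13.79 + 13.79 + 13.79 + 13.79) / 8 = 13.7750
bias = 13.7750 − 13.79

bias = −0.015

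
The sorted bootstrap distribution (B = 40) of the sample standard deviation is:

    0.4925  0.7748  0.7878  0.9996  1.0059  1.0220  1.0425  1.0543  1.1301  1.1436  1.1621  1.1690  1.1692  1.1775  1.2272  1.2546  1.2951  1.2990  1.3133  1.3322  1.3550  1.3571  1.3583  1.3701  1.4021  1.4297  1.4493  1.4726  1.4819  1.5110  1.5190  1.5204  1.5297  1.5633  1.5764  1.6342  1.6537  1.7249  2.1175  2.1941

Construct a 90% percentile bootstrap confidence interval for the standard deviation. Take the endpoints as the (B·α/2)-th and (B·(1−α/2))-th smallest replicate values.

(0.7748, 1.7249)

α = 0.10; lower rank = 40 × 0.050 = 2; upper rank = 40 × 0.950 = 38.
The 2nd smallest replicate is 0.7748; the 38th is 1.7249.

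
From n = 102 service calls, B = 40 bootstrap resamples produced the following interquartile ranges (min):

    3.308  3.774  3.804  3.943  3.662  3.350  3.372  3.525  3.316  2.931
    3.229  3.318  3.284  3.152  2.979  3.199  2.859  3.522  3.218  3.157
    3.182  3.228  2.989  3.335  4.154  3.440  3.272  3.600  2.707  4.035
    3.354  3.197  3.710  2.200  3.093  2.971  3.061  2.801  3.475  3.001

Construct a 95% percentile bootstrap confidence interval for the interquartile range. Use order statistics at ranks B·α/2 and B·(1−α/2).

(2.200, 4.035)

Sorted replicates: 2.200, 2.707, 2.801, 2.859, 2.931, 2.971, 2.979, 2.989, 3.001, 3.061, 3.093, 3.152, 3.157, 3.182, 3.197, 3.199, 3.218, 3.228, 3.229, 3.272, 3.284, 3.308, 3.316, 3.318, 3.335, 3.350, 3.354, 3.372, 3.440, 3.475, 3.522, 3.525, 3.600, 3.662, 3.710, 3.774, 3.804, 3.943, 4.035, 4.154
α = 0.05; lower rank = 40 × 0.025 = 1; upper rank = 40 × 0.975 = 39.
The 1st smallest replicate is 2.200; the 39th is 4.035.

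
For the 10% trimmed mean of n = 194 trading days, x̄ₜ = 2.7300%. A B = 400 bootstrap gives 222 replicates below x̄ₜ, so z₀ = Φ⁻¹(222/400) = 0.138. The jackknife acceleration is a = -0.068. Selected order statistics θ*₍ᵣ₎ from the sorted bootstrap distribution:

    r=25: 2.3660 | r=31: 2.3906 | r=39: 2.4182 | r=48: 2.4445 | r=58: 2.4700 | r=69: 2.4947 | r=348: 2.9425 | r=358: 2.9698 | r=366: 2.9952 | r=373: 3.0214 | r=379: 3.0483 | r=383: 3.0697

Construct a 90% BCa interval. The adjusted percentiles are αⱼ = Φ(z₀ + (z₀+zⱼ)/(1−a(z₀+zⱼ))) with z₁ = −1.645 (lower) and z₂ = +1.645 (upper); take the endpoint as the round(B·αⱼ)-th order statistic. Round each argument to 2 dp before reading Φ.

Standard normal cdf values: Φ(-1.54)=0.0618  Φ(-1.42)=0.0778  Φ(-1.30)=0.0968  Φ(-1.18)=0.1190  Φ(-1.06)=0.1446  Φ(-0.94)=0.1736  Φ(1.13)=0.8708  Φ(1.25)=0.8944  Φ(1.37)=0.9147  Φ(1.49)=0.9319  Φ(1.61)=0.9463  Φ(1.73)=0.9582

Lower: z₀ + z₁ = 0.138 + (-1.645) = -1.507; 1 − a(z₀+z₁) = 1 − (-0.068)(-1.507) = 0.8975; argument = 0.138 + (-1.507)/0.8975 = -1.5411 → -1.54.
α₁ = Φ(-1.54) = 0.0618; rank = round(400 × 0.0618) = 25; θ*₍25₎ = 2.3660.
Upper: z₀ + z₂ = 1.783; 1 − a(z₀+z₂) = 1.1212; argument = 1.7282 → 1.73; α₂ = 0.9582; rank = 383; θ*₍383₎ = 3.0697.

(2.3660, 3.0697)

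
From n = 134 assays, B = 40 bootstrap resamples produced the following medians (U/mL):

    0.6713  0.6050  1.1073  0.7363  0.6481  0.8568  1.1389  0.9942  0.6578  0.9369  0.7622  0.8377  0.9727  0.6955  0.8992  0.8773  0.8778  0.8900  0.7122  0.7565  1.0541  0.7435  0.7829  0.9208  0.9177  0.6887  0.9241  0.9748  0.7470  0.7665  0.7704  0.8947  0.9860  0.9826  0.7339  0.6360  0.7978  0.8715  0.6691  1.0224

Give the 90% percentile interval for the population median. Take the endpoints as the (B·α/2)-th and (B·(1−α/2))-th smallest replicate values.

(0.6360, 1.0541)

Sorted replicates: 0.6050, 0.6360, 0.6481, 0.6578, 0.6691, 0.6713, 0.6887, 0.6955, 0.7122, 0.7339, 0.7363, 0.7435, 0.7470, 0.7565, 0.7622, 0.7665, 0.7704, 0.7829, 0.7978, 0.8377, 0.8568, 0.8715, 0.8773, 0.8778, 0.8900, 0.8947, 0.8992, 0.9177, 0.9208, 0.9241, 0.9369, 0.9727, 0.9748, 0.9826, 0.9860, 0.9942, 1.0224, 1.0541, 1.1073, 1.1389
α = 0.10; lower rank = 40 × 0.050 = 2; upper rank = 40 × 0.950 = 38.
The 2nd smallest replicate is 0.6360; the 38th is 1.0541.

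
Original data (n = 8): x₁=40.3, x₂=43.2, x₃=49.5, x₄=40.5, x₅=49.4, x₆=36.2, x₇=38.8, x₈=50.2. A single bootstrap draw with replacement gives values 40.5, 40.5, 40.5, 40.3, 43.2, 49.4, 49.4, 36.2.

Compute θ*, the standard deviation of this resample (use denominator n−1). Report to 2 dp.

Mean = 42.5000; sum of squared deviations = 152.2400
s² = 152.2400 / 7 = 21.7486
s = √21.7486 = 4.66

θ* = 4.66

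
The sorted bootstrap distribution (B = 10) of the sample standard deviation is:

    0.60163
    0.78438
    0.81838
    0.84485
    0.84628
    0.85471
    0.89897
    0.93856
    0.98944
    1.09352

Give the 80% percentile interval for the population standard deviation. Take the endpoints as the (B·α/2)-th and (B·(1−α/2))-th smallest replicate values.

α = 0.20; lower rank = 10 × 0.100 = 1; upper rank = 10 × 0.900 = 9.
The 1st smallest replicate is 0.60163; the 9th is 0.98944.

(0.60163, 0.98944)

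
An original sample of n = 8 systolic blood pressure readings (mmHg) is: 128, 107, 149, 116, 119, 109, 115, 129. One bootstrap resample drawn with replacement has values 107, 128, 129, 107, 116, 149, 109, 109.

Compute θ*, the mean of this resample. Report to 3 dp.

Mean = (107 + 128 + 129 + 107 + 116 + 149 + 109 + 109) / 8 = 954.0 / 8 = 119.250

θ* = 119.250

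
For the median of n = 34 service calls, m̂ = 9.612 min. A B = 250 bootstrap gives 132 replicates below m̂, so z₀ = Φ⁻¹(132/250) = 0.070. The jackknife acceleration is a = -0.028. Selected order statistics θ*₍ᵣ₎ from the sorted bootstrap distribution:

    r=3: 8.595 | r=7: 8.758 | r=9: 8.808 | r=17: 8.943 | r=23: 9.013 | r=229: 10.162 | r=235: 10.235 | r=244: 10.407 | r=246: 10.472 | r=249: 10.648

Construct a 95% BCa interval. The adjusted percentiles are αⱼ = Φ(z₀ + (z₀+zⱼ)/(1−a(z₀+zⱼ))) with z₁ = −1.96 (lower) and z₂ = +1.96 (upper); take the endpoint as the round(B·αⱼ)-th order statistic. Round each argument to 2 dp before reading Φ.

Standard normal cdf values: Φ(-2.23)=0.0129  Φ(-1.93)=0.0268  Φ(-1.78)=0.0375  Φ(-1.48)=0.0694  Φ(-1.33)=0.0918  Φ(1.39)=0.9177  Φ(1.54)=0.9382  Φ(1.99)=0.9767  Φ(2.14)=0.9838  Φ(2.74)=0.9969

Lower: z₀ + z₁ = 0.070 + (-1.960) = -1.890; 1 − a(z₀+z₁) = 1 − (-0.028)(-1.890) = 0.9471; argument = 0.070 + (-1.890)/0.9471 = -1.9256 → -1.93.
α₁ = Φ(-1.93) = 0.0268; rank = round(250 × 0.0268) = 7; θ*₍7₎ = 8.758.
Upper: z₀ + z₂ = 2.030; 1 − a(z₀+z₂) = 1.0568; argument = 1.9908 → 1.99; α₂ = 0.9767; rank = 244; θ*₍244₎ = 10.407.

(8.758, 10.407)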